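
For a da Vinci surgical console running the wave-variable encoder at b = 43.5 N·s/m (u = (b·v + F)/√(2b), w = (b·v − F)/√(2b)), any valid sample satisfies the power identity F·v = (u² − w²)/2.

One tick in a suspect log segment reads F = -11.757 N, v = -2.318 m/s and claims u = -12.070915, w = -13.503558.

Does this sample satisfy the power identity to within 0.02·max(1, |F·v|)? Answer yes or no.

no

F·v = (-11.757)×(-2.318) = 27.252726 W.
(u² − w²)/2 = (145.706989 − 182.346079)/2 = -18.319545 W.
|Δ| = 45.572271;  2% of max(1, |F·v|) = 0.545055.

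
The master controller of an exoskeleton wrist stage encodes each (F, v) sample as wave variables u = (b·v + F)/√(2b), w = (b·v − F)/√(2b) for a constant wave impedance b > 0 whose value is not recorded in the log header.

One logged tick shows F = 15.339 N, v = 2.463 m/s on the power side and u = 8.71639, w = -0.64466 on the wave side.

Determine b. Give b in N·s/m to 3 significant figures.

b = 5.37 N·s/m

u + w = 8.0717;  u + w = √(2b)·v, so √(2b) = 8.0717/2.463 = 3.2772.
b = (√(2b))²/2 = 10.7400/2 = 5.3700.
(Check via u − w = 2F/√(2b): u − w = 9.3611, 2F/√(2b) = 9.3611.)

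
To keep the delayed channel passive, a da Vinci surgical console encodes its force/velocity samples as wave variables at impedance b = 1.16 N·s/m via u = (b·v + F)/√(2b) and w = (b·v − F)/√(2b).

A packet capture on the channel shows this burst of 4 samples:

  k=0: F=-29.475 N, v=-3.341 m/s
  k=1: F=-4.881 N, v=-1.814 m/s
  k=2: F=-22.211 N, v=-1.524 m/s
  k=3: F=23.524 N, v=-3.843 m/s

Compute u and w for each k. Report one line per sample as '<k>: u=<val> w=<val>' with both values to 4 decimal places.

0: u=-21.8957 w=16.8069
1: u=-4.5860 w=1.8230
2: u=-15.7429 w=13.4216
3: u=12.5175 w=-18.3710

k=0: b·v=1.16×(-3.341)=-3.8756; √(2b)=1.5232; u=(-3.8756+(-29.475))/1.5232=-21.8957, w=(-3.8756−(-29.475))/1.5232=16.8069
k=1: b·v=1.16×(-1.814)=-2.1042; √(2b)=1.5232; u=(-2.1042+(-4.881))/1.5232=-4.5860, w=(-2.1042−(-4.881))/1.5232=1.8230
k=2: b·v=1.16×(-1.524)=-1.7678; √(2b)=1.5232; u=(-1.7678+(-22.211))/1.5232=-15.7429, w=(-1.7678−(-22.211))/1.5232=13.4216
k=3: b·v=1.16×(-3.843)=-4.4579; √(2b)=1.5232; u=(-4.4579+23.524)/1.5232=12.5175, w=(-4.4579−23.524)/1.5232=-18.3710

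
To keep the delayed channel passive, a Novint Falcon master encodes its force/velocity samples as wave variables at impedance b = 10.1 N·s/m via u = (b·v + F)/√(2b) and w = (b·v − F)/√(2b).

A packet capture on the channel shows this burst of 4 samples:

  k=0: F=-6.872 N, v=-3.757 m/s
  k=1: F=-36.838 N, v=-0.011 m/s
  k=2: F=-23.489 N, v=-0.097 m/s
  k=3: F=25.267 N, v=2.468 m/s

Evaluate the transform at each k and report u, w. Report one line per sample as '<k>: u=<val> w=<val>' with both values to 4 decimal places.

0: u=-9.9718 w=-6.9138
1: u=-8.2211 w=8.1716
2: u=-5.4442 w=5.0083
3: u=11.1680 w=-0.0757

k=0: b·v=10.1×(-3.757)=-37.9457; √(2b)=4.4944; u=(-37.9457+(-6.872))/4.4944=-9.9718, w=(-37.9457−(-6.872))/4.4944=-6.9138
k=1: b·v=10.1×(-0.011)=-0.1111; √(2b)=4.4944; u=(-0.1111+(-36.838))/4.4944=-8.2211, w=(-0.1111−(-36.838))/4.4944=8.1716
k=2: b·v=10.1×(-0.097)=-0.9797; √(2b)=4.4944; u=(-0.9797+(-23.489))/4.4944=-5.4442, w=(-0.9797−(-23.489))/4.4944=5.0083
k=3: b·v=10.1×2.468=24.9268; √(2b)=4.4944; u=(24.9268+25.267)/4.4944=11.1680, w=(24.9268−25.267)/4.4944=-0.0757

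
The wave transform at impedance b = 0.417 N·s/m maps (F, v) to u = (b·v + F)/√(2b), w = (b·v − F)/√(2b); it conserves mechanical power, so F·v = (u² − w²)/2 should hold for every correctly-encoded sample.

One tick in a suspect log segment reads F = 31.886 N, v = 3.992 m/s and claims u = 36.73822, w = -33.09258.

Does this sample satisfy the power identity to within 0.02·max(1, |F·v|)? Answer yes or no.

F·v = 31.886×3.992 = 127.2889 W.
(u² − w²)/2 = (1349.6968 − 1095.1189)/2 = 127.2890 W.
|Δ| = 0.0001;  2% of max(1, |F·v|) = 2.5458.

yes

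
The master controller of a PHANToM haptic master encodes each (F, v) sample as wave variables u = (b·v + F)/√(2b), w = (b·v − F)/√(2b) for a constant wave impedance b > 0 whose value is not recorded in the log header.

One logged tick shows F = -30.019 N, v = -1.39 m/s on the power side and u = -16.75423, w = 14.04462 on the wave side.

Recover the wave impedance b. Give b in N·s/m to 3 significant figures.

b = 1.9 N·s/m

u + w = -2.7096;  u + w = √(2b)·v, so √(2b) = -2.7096/(-1.39) = 1.9494.
b = (√(2b))²/2 = 3.8000/2 = 1.9000.
(Check via u − w = 2F/√(2b): u − w = -30.7989, 2F/√(2b) = -30.7988.)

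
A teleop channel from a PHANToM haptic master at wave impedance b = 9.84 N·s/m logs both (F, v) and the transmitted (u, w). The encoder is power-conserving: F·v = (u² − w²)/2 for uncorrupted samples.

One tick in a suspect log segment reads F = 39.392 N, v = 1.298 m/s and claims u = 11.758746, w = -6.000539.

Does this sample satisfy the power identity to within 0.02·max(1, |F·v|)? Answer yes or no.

yes

F·v = 39.392×1.298 = 51.130816 W.
(u² − w²)/2 = (138.268107 − 36.006468)/2 = 51.130820 W.
|Δ| = 0.000004;  2% of max(1, |F·v|) = 1.022616.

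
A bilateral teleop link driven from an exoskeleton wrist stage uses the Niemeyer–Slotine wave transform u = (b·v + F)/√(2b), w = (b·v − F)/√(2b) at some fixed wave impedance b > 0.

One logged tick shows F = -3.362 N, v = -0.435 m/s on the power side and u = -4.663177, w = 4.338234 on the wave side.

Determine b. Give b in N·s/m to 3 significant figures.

u + w = -0.324943;  u + w = √(2b)·v, so √(2b) = -0.324943/(-0.435) = 0.746995.
b = (√(2b))²/2 = 0.558002/2 = 0.279001.
(Check via u − w = 2F/√(2b): u − w = -9.001411, 2F/√(2b) = -9.001394.)

b = 0.279 N·s/m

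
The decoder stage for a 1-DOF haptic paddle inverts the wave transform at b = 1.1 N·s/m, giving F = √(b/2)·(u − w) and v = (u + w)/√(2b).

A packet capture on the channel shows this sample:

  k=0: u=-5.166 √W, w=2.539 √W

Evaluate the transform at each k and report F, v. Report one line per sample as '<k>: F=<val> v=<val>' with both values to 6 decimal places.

0: F=-5.714181 v=-1.771123

k=0: u−w=-7.705000, u+w=-2.627000; √(b/2)=0.741620, √(2b)=1.483240; F=0.741620×(-7.705)=-5.714181, v=-2.627000/1.483240=-1.771123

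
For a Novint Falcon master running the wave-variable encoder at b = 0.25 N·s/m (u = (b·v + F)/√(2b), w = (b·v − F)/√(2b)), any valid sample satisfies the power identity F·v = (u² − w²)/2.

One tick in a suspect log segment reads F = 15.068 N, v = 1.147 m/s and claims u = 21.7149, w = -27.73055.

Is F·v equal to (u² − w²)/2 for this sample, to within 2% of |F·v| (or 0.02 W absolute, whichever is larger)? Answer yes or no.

no

F·v = 15.068×1.147 = 17.2830 W.
(u² − w²)/2 = (471.5369 − 768.9834)/2 = -148.7233 W.
|Δ| = 166.0063;  2% of max(1, |F·v|) = 0.3457.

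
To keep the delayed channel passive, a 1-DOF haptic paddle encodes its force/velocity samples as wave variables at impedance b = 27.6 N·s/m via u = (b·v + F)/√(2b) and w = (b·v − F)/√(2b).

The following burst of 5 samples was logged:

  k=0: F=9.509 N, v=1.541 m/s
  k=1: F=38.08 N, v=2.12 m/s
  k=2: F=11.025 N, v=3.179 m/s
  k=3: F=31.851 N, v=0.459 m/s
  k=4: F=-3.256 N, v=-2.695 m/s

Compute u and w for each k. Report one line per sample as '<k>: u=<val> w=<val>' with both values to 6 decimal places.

0: u=7.004429 w=4.444693
1: u=13.000846 w=2.750055
2: u=13.293376 w=10.325546
3: u=5.992110 w=-2.581891
4: u=-10.449724 w=-9.573238

k=0: b·v=27.6×1.541=42.531600; √(2b)=7.429670; u=(42.531600+9.509)/7.429670=7.004429, w=(42.531600−9.509)/7.429670=4.444693
k=1: b·v=27.6×2.12=58.512000; √(2b)=7.429670; u=(58.512000+38.08)/7.429670=13.000846, w=(58.512000−38.08)/7.429670=2.750055
k=2: b·v=27.6×3.179=87.740400; √(2b)=7.429670; u=(87.740400+11.025)/7.429670=13.293376, w=(87.740400−11.025)/7.429670=10.325546
k=3: b·v=27.6×0.459=12.668400; √(2b)=7.429670; u=(12.668400+31.851)/7.429670=5.992110, w=(12.668400−31.851)/7.429670=-2.581891
k=4: b·v=27.6×(-2.695)=-74.382000; √(2b)=7.429670; u=(-74.382000+(-3.256))/7.429670=-10.449724, w=(-74.382000−(-3.256))/7.429670=-9.573238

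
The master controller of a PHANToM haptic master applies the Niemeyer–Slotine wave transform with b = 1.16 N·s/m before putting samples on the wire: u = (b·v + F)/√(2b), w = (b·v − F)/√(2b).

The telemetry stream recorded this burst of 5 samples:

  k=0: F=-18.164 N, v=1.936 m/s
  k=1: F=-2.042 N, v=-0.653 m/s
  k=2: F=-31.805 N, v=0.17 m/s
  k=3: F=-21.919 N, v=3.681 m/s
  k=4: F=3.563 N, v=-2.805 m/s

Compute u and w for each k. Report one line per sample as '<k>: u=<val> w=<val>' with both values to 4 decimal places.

k=0: b·v=1.16×1.936=2.2458; √(2b)=1.5232; u=(2.2458+(-18.164))/1.5232=-10.4508, w=(2.2458−(-18.164))/1.5232=13.3997
k=1: b·v=1.16×(-0.653)=-0.7575; √(2b)=1.5232; u=(-0.7575+(-2.042))/1.5232=-1.8379, w=(-0.7575−(-2.042))/1.5232=0.8433
k=2: b·v=1.16×0.17=0.1972; √(2b)=1.5232; u=(0.1972+(-31.805))/1.5232=-20.7515, w=(0.1972−(-31.805))/1.5232=21.0105
k=3: b·v=1.16×3.681=4.2700; √(2b)=1.5232; u=(4.2700+(-21.919))/1.5232=-11.5872, w=(4.2700−(-21.919))/1.5232=17.1939
k=4: b·v=1.16×(-2.805)=-3.2538; √(2b)=1.5232; u=(-3.2538+3.563)/1.5232=0.2030, w=(-3.2538−3.563)/1.5232=-4.4754

0: u=-10.4508 w=13.3997
1: u=-1.8379 w=0.8433
2: u=-20.7515 w=21.0105
3: u=-11.5872 w=17.1939
4: u=0.2030 w=-4.4754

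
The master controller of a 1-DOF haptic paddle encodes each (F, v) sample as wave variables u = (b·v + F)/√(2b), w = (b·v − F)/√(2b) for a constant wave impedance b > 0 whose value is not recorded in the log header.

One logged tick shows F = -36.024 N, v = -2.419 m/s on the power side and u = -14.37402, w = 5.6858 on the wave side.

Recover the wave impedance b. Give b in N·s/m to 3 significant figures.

b = 6.45 N·s/m

u + w = -8.6882;  u + w = √(2b)·v, so √(2b) = -8.6882/(-2.419) = 3.5917.
b = (√(2b))²/2 = 12.9000/2 = 6.4500.
(Check via u − w = 2F/√(2b): u − w = -20.0598, 2F/√(2b) = -20.0598.)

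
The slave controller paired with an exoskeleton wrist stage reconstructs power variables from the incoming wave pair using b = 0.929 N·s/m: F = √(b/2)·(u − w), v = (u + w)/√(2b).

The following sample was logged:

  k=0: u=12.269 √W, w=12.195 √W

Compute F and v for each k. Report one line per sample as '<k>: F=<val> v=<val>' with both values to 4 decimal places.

0: F=0.0504 v=17.9475

k=0: u−w=0.0740, u+w=24.4640; √(b/2)=0.6815, √(2b)=1.3631; F=0.6815×0.074=0.0504, v=24.4640/1.3631=17.9475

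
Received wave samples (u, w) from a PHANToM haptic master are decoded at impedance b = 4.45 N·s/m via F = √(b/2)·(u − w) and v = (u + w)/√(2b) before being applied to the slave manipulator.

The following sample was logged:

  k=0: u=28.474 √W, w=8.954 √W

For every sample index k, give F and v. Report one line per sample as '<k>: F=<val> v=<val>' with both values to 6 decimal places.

0: F=29.116879 v=12.545894

k=0: u−w=19.520000, u+w=37.428000; √(b/2)=1.491643, √(2b)=2.983287; F=1.491643×19.52=29.116879, v=37.428000/2.983287=12.545894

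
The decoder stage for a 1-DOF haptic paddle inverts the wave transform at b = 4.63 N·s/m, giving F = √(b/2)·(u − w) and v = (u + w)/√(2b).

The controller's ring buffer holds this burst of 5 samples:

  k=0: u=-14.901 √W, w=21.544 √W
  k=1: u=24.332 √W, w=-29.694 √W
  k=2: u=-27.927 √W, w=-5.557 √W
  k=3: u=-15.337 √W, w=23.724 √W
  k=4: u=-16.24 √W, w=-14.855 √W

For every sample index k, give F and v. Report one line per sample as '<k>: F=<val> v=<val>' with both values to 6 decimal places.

k=0: u−w=-36.445000, u+w=6.643000; √(b/2)=1.521512, √(2b)=3.043025; F=1.521512×(-36.445)=-55.451520, v=6.643000/3.043025=2.183025
k=1: u−w=54.026000, u+w=-5.362000; √(b/2)=1.521512, √(2b)=3.043025; F=1.521512×54.026=82.201229, v=-5.362000/3.043025=-1.762063
k=2: u−w=-22.370000, u+w=-33.484000; √(b/2)=1.521512, √(2b)=3.043025; F=1.521512×(-22.37)=-34.036233, v=-33.484000/3.043025=-11.003525
k=3: u−w=-39.061000, u+w=8.387000; √(b/2)=1.521512, √(2b)=3.043025; F=1.521512×(-39.061)=-59.431796, v=8.387000/3.043025=2.756139
k=4: u−w=-1.385000, u+w=-31.095000; √(b/2)=1.521512, √(2b)=3.043025; F=1.521512×(-1.385)=-2.107295, v=-31.095000/3.043025=-10.218451

0: F=-55.451520 v=2.183025
1: F=82.201229 v=-1.762063
2: F=-34.036233 v=-11.003525
3: F=-59.431796 v=2.756139
4: F=-2.107295 v=-10.218451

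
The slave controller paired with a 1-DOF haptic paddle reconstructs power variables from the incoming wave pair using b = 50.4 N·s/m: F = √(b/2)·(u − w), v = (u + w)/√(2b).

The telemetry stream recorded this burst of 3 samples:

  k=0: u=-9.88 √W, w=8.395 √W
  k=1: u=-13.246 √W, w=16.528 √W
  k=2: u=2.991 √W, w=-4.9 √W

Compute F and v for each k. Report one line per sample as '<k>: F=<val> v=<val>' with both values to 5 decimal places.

k=0: u−w=-18.27500, u+w=-1.48500; √(b/2)=5.01996, √(2b)=10.03992; F=5.01996×(-18.275)=-91.73977, v=-1.48500/10.03992=-0.14791
k=1: u−w=-29.77400, u+w=3.28200; √(b/2)=5.01996, √(2b)=10.03992; F=5.01996×(-29.774)=-149.46429, v=3.28200/10.03992=0.32690
k=2: u−w=7.89100, u+w=-1.90900; √(b/2)=5.01996, √(2b)=10.03992; F=5.01996×7.891=39.61251, v=-1.90900/10.03992=-0.19014

0: F=-91.73977 v=-0.14791
1: F=-149.46429 v=0.32690
2: F=39.61251 v=-0.19014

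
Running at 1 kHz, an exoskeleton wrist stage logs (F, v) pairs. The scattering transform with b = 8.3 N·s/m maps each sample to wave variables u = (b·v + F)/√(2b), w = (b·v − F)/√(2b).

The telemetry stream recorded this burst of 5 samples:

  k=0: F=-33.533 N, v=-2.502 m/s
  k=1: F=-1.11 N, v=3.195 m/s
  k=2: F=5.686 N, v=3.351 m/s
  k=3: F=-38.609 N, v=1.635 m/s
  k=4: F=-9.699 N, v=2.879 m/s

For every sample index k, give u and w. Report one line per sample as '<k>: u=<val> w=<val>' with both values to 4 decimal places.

k=0: b·v=8.3×(-2.502)=-20.7666; √(2b)=4.0743; u=(-20.7666+(-33.533))/4.0743=-13.3273, w=(-20.7666−(-33.533))/4.0743=3.1334
k=1: b·v=8.3×3.195=26.5185; √(2b)=4.0743; u=(26.5185+(-1.11))/4.0743=6.2363, w=(26.5185−(-1.11))/4.0743=6.7811
k=2: b·v=8.3×3.351=27.8133; √(2b)=4.0743; u=(27.8133+5.686)/4.0743=8.2221, w=(27.8133−5.686)/4.0743=5.4309
k=3: b·v=8.3×1.635=13.5705; √(2b)=4.0743; u=(13.5705+(-38.609))/4.0743=-6.1455, w=(13.5705−(-38.609))/4.0743=12.8070
k=4: b·v=8.3×2.879=23.8957; √(2b)=4.0743; u=(23.8957+(-9.699))/4.0743=3.4844, w=(23.8957−(-9.699))/4.0743=8.2455

0: u=-13.3273 w=3.1334
1: u=6.2363 w=6.7811
2: u=8.2221 w=5.4309
3: u=-6.1455 w=12.8070
4: u=3.4844 w=8.2455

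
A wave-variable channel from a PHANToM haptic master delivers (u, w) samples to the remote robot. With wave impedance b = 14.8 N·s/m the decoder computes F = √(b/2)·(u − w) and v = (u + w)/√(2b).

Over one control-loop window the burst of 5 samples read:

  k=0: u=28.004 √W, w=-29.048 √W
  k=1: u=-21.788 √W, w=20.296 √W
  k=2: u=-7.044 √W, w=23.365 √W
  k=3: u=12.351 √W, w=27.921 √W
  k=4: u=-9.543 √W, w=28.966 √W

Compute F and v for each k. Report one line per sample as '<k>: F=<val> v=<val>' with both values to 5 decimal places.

k=0: u−w=57.05200, u+w=-1.04400; √(b/2)=2.72029, √(2b)=5.44059; F=2.72029×57.052=155.19822, v=-1.04400/5.44059=-0.19189
k=1: u−w=-42.08400, u+w=-1.49200; √(b/2)=2.72029, √(2b)=5.44059; F=2.72029×(-42.084)=-114.48086, v=-1.49200/5.44059=-0.27424
k=2: u−w=-30.40900, u+w=16.32100; √(b/2)=2.72029, √(2b)=5.44059; F=2.72029×(-30.409)=-82.72142, v=16.32100/5.44059=2.99986
k=3: u−w=-15.57000, u+w=40.27200; √(b/2)=2.72029, √(2b)=5.44059; F=2.72029×(-15.57)=-42.35498, v=40.27200/5.44059=7.40214
k=4: u−w=-38.50900, u+w=19.42300; √(b/2)=2.72029, √(2b)=5.44059; F=2.72029×(-38.509)=-104.75581, v=19.42300/5.44059=3.57002

0: F=155.19822 v=-0.19189
1: F=-114.48086 v=-0.27424
2: F=-82.72142 v=2.99986
3: F=-42.35498 v=7.40214
4: F=-104.75581 v=3.57002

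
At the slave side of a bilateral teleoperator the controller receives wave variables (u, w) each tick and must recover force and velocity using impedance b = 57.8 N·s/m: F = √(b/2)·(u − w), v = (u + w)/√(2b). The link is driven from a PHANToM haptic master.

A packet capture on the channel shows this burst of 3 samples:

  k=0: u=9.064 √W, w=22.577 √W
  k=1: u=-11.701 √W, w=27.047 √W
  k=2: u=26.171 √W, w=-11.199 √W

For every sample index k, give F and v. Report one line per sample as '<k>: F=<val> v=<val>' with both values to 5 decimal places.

0: F=-72.64416 v=2.94287
1: F=-208.30429 v=1.42730
2: F=200.89634 v=1.39252

k=0: u−w=-13.51300, u+w=31.64100; √(b/2)=5.37587, √(2b)=10.75174; F=5.37587×(-13.513)=-72.64416, v=31.64100/10.75174=2.94287
k=1: u−w=-38.74800, u+w=15.34600; √(b/2)=5.37587, √(2b)=10.75174; F=5.37587×(-38.748)=-208.30429, v=15.34600/10.75174=1.42730
k=2: u−w=37.37000, u+w=14.97200; √(b/2)=5.37587, √(2b)=10.75174; F=5.37587×37.37=200.89634, v=14.97200/10.75174=1.39252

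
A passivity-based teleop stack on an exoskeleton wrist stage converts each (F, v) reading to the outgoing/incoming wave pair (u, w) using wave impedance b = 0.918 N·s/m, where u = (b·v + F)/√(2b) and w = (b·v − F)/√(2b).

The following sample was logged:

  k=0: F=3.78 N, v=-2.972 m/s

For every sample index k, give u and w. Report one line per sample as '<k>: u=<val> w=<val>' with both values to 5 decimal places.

0: u=0.77617 w=-4.80320

k=0: b·v=0.918×(-2.972)=-2.72830; √(2b)=1.35499; u=(-2.72830+3.78)/1.35499=0.77617, w=(-2.72830−3.78)/1.35499=-4.80320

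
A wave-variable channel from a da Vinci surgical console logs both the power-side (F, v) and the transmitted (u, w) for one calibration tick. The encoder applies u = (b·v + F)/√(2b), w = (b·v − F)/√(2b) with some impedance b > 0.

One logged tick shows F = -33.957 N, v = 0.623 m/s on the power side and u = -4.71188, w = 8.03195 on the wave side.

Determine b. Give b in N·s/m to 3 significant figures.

u + w = 3.3201;  u + w = √(2b)·v, so √(2b) = 3.3201/0.623 = 5.3292.
b = (√(2b))²/2 = 28.4000/2 = 14.2000.
(Check via u − w = 2F/√(2b): u − w = -12.7438, 2F/√(2b) = -12.7438.)

b = 14.2 N·s/m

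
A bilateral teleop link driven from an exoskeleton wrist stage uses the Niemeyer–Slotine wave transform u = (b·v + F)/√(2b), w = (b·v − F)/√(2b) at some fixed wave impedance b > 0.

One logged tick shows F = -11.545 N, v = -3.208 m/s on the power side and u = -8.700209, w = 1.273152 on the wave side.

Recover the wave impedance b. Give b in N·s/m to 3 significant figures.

u + w = -7.427057;  u + w = √(2b)·v, so √(2b) = -7.427057/(-3.208) = 2.315167.
b = (√(2b))²/2 = 5.360000/2 = 2.680000.
(Check via u − w = 2F/√(2b): u − w = -9.973361, 2F/√(2b) = -9.973361.)

b = 2.68 N·s/m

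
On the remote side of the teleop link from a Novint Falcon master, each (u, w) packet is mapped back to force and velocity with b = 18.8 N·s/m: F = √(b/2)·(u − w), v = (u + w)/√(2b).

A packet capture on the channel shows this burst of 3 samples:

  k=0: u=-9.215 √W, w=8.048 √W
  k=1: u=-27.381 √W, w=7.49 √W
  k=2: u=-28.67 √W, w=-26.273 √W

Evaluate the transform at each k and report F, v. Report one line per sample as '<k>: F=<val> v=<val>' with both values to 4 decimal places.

k=0: u−w=-17.2630, u+w=-1.1670; √(b/2)=3.0659, √(2b)=6.1319; F=3.0659×(-17.263)=-52.9274, v=-1.1670/6.1319=-0.1903
k=1: u−w=-34.8710, u+w=-19.8910; √(b/2)=3.0659, √(2b)=6.1319; F=3.0659×(-34.871)=-106.9125, v=-19.8910/6.1319=-3.2439
k=2: u−w=-2.3970, u+w=-54.9430; √(b/2)=3.0659, √(2b)=6.1319; F=3.0659×(-2.397)=-7.3491, v=-54.9430/6.1319=-8.9602

0: F=-52.9274 v=-0.1903
1: F=-106.9125 v=-3.2439
2: F=-7.3491 v=-8.9602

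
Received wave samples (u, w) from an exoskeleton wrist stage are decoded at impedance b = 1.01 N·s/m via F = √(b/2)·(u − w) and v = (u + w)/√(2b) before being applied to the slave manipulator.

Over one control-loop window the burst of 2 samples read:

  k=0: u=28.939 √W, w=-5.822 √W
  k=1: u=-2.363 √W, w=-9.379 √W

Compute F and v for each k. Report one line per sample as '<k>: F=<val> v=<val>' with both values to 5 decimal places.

k=0: u−w=34.76100, u+w=23.11700; √(b/2)=0.71063, √(2b)=1.42127; F=0.71063×34.761=24.70233, v=23.11700/1.42127=16.26506
k=1: u−w=7.01600, u+w=-11.74200; √(b/2)=0.71063, √(2b)=1.42127; F=0.71063×7.016=4.98580, v=-11.74200/1.42127=-8.26164

0: F=24.70233 v=16.26506
1: F=4.98580 v=-8.26164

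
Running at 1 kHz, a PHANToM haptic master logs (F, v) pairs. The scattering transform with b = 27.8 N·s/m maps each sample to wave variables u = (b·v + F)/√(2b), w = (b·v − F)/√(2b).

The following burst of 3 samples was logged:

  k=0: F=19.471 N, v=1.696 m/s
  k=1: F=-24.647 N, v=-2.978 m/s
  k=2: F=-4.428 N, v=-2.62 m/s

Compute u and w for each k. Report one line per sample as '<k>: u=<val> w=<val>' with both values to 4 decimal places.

0: u=8.9344 w=3.7119
1: u=-14.4082 w=-7.7974
2: u=-10.3619 w=-9.1742

k=0: b·v=27.8×1.696=47.1488; √(2b)=7.4565; u=(47.1488+19.471)/7.4565=8.9344, w=(47.1488−19.471)/7.4565=3.7119
k=1: b·v=27.8×(-2.978)=-82.7884; √(2b)=7.4565; u=(-82.7884+(-24.647))/7.4565=-14.4082, w=(-82.7884−(-24.647))/7.4565=-7.7974
k=2: b·v=27.8×(-2.62)=-72.8360; √(2b)=7.4565; u=(-72.8360+(-4.428))/7.4565=-10.3619, w=(-72.8360−(-4.428))/7.4565=-9.1742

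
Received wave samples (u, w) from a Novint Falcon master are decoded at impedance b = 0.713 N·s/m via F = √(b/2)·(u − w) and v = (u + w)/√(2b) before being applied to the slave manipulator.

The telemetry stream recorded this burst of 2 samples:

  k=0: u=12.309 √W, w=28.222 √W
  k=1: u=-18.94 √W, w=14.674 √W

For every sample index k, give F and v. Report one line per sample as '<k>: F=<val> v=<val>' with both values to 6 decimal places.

0: F=-9.501274 v=33.941228
1: F=-20.070120 v=-3.572408

k=0: u−w=-15.913000, u+w=40.531000; √(b/2)=0.597076, √(2b)=1.194152; F=0.597076×(-15.913)=-9.501274, v=40.531000/1.194152=33.941228
k=1: u−w=-33.614000, u+w=-4.266000; √(b/2)=0.597076, √(2b)=1.194152; F=0.597076×(-33.614)=-20.070120, v=-4.266000/1.194152=-3.572408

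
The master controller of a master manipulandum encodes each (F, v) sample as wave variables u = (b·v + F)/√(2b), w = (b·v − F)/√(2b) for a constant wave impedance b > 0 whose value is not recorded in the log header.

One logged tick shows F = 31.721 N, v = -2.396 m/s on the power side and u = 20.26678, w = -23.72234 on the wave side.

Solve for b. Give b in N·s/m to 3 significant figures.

b = 1.04 N·s/m

u + w = -3.45556;  u + w = √(2b)·v, so √(2b) = -3.45556/(-2.396) = 1.44222.
b = (√(2b))²/2 = 2.08000/2 = 1.04000.
(Check via u − w = 2F/√(2b): u − w = 43.98912, 2F/√(2b) = 43.98912.)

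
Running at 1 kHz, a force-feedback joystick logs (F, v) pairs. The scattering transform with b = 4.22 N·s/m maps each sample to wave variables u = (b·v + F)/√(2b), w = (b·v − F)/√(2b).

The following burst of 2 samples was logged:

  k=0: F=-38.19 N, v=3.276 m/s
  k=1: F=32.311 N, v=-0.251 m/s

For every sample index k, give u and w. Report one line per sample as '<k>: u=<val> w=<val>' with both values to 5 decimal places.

0: u=-8.38688 w=17.90420
1: u=10.75731 w=-11.48650

k=0: b·v=4.22×3.276=13.82472; √(2b)=2.90517; u=(13.82472+(-38.19))/2.90517=-8.38688, w=(13.82472−(-38.19))/2.90517=17.90420
k=1: b·v=4.22×(-0.251)=-1.05922; √(2b)=2.90517; u=(-1.05922+32.311)/2.90517=10.75731, w=(-1.05922−32.311)/2.90517=-11.48650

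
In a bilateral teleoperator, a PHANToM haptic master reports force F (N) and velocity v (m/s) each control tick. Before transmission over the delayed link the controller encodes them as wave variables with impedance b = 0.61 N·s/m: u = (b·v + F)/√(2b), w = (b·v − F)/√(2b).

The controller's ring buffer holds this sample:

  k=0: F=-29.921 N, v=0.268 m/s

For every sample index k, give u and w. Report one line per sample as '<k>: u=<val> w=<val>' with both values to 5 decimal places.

0: u=-26.94119 w=27.23721

k=0: b·v=0.61×0.268=0.16348; √(2b)=1.10454; u=(0.16348+(-29.921))/1.10454=-26.94119, w=(0.16348−(-29.921))/1.10454=27.23721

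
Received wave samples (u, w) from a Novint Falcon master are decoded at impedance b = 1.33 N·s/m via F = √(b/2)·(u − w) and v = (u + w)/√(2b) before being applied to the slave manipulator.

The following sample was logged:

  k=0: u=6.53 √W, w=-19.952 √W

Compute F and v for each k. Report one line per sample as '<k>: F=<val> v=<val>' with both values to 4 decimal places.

0: F=21.5954 v=-8.2296

k=0: u−w=26.4820, u+w=-13.4220; √(b/2)=0.8155, √(2b)=1.6310; F=0.8155×26.482=21.5954, v=-13.4220/1.6310=-8.2296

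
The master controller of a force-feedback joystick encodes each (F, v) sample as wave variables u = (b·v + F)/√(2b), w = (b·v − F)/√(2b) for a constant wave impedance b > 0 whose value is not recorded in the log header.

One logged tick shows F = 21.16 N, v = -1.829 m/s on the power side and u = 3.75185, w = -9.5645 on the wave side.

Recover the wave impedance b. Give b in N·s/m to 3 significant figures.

b = 5.05 N·s/m

u + w = -5.8127;  u + w = √(2b)·v, so √(2b) = -5.8127/(-1.829) = 3.1780.
b = (√(2b))²/2 = 10.1000/2 = 5.0500.
(Check via u − w = 2F/√(2b): u − w = 13.3163, 2F/√(2b) = 13.3163.)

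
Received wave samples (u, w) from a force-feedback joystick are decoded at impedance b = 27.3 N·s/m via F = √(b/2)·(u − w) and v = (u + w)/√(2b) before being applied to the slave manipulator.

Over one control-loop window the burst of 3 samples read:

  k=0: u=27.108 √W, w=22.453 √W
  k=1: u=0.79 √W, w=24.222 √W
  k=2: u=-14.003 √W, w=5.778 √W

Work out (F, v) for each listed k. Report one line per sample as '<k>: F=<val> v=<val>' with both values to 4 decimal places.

0: F=17.1983 v=6.7072
1: F=-86.5716 v=3.3849
2: F=-73.0827 v=-1.1131

k=0: u−w=4.6550, u+w=49.5610; √(b/2)=3.6946, √(2b)=7.3892; F=3.6946×4.655=17.1983, v=49.5610/7.3892=6.7072
k=1: u−w=-23.4320, u+w=25.0120; √(b/2)=3.6946, √(2b)=7.3892; F=3.6946×(-23.432)=-86.5716, v=25.0120/7.3892=3.3849
k=2: u−w=-19.7810, u+w=-8.2250; √(b/2)=3.6946, √(2b)=7.3892; F=3.6946×(-19.781)=-73.0827, v=-8.2250/7.3892=-1.1131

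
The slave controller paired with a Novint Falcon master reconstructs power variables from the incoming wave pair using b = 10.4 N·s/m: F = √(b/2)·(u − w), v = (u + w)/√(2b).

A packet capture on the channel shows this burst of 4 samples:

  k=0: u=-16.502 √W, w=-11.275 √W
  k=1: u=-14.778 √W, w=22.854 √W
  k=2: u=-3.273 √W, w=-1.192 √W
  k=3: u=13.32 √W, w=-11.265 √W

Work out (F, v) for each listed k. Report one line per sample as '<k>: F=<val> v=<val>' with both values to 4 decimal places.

0: F=-11.9194 v=-6.0905
1: F=-85.8142 v=1.7708
2: F=-4.7454 v=-0.9790
3: F=56.0624 v=0.4506

k=0: u−w=-5.2270, u+w=-27.7770; √(b/2)=2.2804, √(2b)=4.5607; F=2.2804×(-5.227)=-11.9194, v=-27.7770/4.5607=-6.0905
k=1: u−w=-37.6320, u+w=8.0760; √(b/2)=2.2804, √(2b)=4.5607; F=2.2804×(-37.632)=-85.8142, v=8.0760/4.5607=1.7708
k=2: u−w=-2.0810, u+w=-4.4650; √(b/2)=2.2804, √(2b)=4.5607; F=2.2804×(-2.081)=-4.7454, v=-4.4650/4.5607=-0.9790
k=3: u−w=24.5850, u+w=2.0550; √(b/2)=2.2804, √(2b)=4.5607; F=2.2804×24.585=56.0624, v=2.0550/4.5607=0.4506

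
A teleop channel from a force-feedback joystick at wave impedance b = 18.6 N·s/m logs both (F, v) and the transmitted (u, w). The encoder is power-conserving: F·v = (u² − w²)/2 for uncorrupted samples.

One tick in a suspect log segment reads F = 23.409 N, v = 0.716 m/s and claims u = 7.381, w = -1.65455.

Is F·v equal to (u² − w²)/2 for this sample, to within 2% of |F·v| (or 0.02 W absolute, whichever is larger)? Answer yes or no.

F·v = 23.409×0.716 = 16.76084 W.
(u² − w²)/2 = (54.47916 − 2.73754)/2 = 25.87081 W.
|Δ| = 9.10997;  2% of max(1, |F·v|) = 0.33522.

no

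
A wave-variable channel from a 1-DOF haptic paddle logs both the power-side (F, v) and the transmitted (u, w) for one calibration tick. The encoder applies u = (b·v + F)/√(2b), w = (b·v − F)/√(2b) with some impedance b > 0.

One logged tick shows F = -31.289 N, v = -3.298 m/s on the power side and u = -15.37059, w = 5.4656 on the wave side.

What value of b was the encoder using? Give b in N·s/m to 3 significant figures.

b = 4.51 N·s/m

u + w = -9.9050;  u + w = √(2b)·v, so √(2b) = -9.9050/(-3.298) = 3.0033.
b = (√(2b))²/2 = 9.0200/2 = 4.5100.
(Check via u − w = 2F/√(2b): u − w = -20.8362, 2F/√(2b) = -20.8362.)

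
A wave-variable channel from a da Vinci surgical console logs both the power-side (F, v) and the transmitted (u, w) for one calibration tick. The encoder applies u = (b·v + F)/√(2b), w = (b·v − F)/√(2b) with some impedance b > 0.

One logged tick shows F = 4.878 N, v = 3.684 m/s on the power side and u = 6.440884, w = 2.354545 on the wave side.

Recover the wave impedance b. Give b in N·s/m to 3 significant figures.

u + w = 8.795429;  u + w = √(2b)·v, so √(2b) = 8.795429/3.684 = 2.387467.
b = (√(2b))²/2 = 5.699999/2 = 2.850000.
(Check via u − w = 2F/√(2b): u − w = 4.086339, 2F/√(2b) = 4.086339.)

b = 2.85 N·s/m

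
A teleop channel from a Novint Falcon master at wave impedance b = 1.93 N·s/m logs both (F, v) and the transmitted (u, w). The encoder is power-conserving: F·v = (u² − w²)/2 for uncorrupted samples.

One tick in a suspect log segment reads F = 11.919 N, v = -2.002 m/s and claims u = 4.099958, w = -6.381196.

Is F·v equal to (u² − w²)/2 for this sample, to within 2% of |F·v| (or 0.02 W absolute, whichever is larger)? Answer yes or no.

F·v = 11.919×(-2.002) = -23.861838 W.
(u² − w²)/2 = (16.809656 − 40.719662)/2 = -11.955003 W.
|Δ| = 11.906835;  2% of max(1, |F·v|) = 0.477237.

no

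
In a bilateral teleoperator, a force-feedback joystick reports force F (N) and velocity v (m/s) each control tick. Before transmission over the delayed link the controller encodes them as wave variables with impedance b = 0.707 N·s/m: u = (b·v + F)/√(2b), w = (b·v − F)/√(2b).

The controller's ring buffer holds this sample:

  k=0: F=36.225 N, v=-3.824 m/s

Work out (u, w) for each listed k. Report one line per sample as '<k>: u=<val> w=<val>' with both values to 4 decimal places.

k=0: b·v=0.707×(-3.824)=-2.7036; √(2b)=1.1891; u=(-2.7036+36.225)/1.1891=28.1902, w=(-2.7036−36.225)/1.1891=-32.7374

0: u=28.1902 w=-32.7374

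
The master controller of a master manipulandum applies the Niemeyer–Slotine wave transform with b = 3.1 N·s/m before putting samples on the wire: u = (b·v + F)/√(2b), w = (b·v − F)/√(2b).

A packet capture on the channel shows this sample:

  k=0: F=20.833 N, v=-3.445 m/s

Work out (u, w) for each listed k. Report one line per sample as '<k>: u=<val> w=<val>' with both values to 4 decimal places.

0: u=4.0777 w=-12.6557

k=0: b·v=3.1×(-3.445)=-10.6795; √(2b)=2.4900; u=(-10.6795+20.833)/2.4900=4.0777, w=(-10.6795−20.833)/2.4900=-12.6557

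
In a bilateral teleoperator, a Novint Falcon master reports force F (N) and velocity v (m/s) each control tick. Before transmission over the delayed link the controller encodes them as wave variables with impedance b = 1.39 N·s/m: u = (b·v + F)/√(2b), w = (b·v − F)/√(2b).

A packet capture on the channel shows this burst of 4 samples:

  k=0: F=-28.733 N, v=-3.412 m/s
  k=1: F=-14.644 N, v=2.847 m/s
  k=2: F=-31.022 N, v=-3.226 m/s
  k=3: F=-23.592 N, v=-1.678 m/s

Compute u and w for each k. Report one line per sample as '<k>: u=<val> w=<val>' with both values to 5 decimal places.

k=0: b·v=1.39×(-3.412)=-4.74268; √(2b)=1.66733; u=(-4.74268+(-28.733))/1.66733=-20.07738, w=(-4.74268−(-28.733))/1.66733=14.38844
k=1: b·v=1.39×2.847=3.95733; √(2b)=1.66733; u=(3.95733+(-14.644))/1.66733=-6.40944, w=(3.95733−(-14.644))/1.66733=11.15634
k=2: b·v=1.39×(-3.226)=-4.48414; √(2b)=1.66733; u=(-4.48414+(-31.022))/1.66733=-21.29517, w=(-4.48414−(-31.022))/1.66733=15.91635
k=3: b·v=1.39×(-1.678)=-2.33242; √(2b)=1.66733; u=(-2.33242+(-23.592))/1.66733=-15.54843, w=(-2.33242−(-23.592))/1.66733=12.75065

0: u=-20.07738 w=14.38844
1: u=-6.40944 w=11.15634
2: u=-21.29517 w=15.91635
3: u=-15.54843 w=12.75065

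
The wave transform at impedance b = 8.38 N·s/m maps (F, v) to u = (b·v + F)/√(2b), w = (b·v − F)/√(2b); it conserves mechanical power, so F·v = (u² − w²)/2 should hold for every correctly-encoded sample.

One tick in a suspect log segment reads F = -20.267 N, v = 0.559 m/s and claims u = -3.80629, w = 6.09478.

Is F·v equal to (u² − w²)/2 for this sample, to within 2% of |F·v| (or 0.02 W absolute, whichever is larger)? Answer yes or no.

yes

F·v = (-20.267)×0.559 = -11.3293 W.
(u² − w²)/2 = (14.4878 − 37.1463)/2 = -11.3292 W.
|Δ| = 0.0000;  2% of max(1, |F·v|) = 0.2266.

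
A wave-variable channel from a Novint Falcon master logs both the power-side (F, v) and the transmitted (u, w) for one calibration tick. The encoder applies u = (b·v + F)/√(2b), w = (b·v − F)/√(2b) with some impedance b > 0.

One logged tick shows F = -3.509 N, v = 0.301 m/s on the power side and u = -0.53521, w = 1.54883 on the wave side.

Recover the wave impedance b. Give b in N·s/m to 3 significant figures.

b = 5.67 N·s/m

u + w = 1.0136;  u + w = √(2b)·v, so √(2b) = 1.0136/0.301 = 3.3675.
b = (√(2b))²/2 = 11.3401/2 = 5.6701.
(Check via u − w = 2F/√(2b): u − w = -2.0840, 2F/√(2b) = -2.0840.)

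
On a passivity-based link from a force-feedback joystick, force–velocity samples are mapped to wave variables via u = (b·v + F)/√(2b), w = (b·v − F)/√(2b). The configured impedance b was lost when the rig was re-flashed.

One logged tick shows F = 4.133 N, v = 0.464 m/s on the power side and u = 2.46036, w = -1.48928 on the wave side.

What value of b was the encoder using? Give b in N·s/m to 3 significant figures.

u + w = 0.97108;  u + w = √(2b)·v, so √(2b) = 0.97108/0.464 = 2.09284.
b = (√(2b))²/2 = 4.38000/2 = 2.19000.
(Check via u − w = 2F/√(2b): u − w = 3.94964, 2F/√(2b) = 3.94965.)

b = 2.19 N·s/m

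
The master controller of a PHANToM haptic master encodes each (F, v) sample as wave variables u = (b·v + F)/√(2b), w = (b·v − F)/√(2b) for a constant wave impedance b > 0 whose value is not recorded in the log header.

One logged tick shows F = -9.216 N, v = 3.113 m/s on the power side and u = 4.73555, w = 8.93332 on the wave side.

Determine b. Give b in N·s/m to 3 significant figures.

b = 9.64 N·s/m

u + w = 13.6689;  u + w = √(2b)·v, so √(2b) = 13.6689/3.113 = 4.3909.
b = (√(2b))²/2 = 19.2800/2 = 9.6400.
(Check via u − w = 2F/√(2b): u − w = -4.1978, 2F/√(2b) = -4.1978.)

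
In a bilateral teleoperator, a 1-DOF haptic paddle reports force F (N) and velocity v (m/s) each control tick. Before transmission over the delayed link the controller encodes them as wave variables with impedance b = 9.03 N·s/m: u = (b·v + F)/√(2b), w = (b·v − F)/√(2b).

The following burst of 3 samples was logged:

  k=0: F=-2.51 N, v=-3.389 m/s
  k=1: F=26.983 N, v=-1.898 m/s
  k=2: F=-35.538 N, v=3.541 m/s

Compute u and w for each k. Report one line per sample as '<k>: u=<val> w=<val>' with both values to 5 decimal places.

0: u=-7.79176 w=-6.61050
1: u=2.31641 w=-10.38235
2: u=-0.83836 w=15.88657

k=0: b·v=9.03×(-3.389)=-30.60267; √(2b)=4.24971; u=(-30.60267+(-2.51))/4.24971=-7.79176, w=(-30.60267−(-2.51))/4.24971=-6.61050
k=1: b·v=9.03×(-1.898)=-17.13894; √(2b)=4.24971; u=(-17.13894+26.983)/4.24971=2.31641, w=(-17.13894−26.983)/4.24971=-10.38235
k=2: b·v=9.03×3.541=31.97523; √(2b)=4.24971; u=(31.97523+(-35.538))/4.24971=-0.83836, w=(31.97523−(-35.538))/4.24971=15.88657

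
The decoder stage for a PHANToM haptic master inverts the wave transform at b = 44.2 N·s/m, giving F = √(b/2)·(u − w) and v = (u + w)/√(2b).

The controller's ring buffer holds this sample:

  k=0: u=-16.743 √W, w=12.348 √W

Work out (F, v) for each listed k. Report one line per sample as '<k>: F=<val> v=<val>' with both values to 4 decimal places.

k=0: u−w=-29.0910, u+w=-4.3950; √(b/2)=4.7011, √(2b)=9.4021; F=4.7011×(-29.091)=-136.7586, v=-4.3950/9.4021=-0.4674

0: F=-136.7586 v=-0.4674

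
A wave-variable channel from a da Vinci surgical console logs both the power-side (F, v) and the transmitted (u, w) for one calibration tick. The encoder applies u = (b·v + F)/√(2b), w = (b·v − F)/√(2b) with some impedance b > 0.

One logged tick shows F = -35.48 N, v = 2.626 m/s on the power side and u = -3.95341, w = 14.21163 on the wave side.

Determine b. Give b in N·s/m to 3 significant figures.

b = 7.63 N·s/m

u + w = 10.2582;  u + w = √(2b)·v, so √(2b) = 10.2582/2.626 = 3.9064.
b = (√(2b))²/2 = 15.2600/2 = 7.6300.
(Check via u − w = 2F/√(2b): u − w = -18.1650, 2F/√(2b) = -18.1650.)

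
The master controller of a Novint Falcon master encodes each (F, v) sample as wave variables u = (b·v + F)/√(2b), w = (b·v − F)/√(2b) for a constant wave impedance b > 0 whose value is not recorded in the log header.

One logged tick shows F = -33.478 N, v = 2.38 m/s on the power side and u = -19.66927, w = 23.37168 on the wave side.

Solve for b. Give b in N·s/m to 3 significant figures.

b = 1.21 N·s/m

u + w = 3.70241;  u + w = √(2b)·v, so √(2b) = 3.70241/2.38 = 1.55563.
b = (√(2b))²/2 = 2.42000/2 = 1.21000.
(Check via u − w = 2F/√(2b): u − w = -43.04095, 2F/√(2b) = -43.04096.)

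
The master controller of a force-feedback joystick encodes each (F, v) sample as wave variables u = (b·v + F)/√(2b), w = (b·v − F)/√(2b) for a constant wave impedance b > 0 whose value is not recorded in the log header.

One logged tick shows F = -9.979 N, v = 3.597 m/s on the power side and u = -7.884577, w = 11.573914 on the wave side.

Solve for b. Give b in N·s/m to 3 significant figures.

u + w = 3.689337;  u + w = √(2b)·v, so √(2b) = 3.689337/3.597 = 1.025671.
b = (√(2b))²/2 = 1.052000/2 = 0.526000.
(Check via u − w = 2F/√(2b): u − w = -19.458491, 2F/√(2b) = -19.458490.)

b = 0.526 N·s/m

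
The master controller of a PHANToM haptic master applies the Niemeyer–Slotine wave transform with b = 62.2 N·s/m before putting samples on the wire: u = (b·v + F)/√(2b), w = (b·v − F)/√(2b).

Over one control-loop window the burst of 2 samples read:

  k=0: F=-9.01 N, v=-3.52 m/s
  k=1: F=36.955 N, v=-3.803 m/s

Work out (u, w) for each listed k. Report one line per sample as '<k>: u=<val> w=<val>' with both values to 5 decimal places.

0: u=-20.43794 w=-18.82230
1: u=-17.89502 w=-24.52165

k=0: b·v=62.2×(-3.52)=-218.94400; √(2b)=11.15347; u=(-218.94400+(-9.01))/11.15347=-20.43794, w=(-218.94400−(-9.01))/11.15347=-18.82230
k=1: b·v=62.2×(-3.803)=-236.54660; √(2b)=11.15347; u=(-236.54660+36.955)/11.15347=-17.89502, w=(-236.54660−36.955)/11.15347=-24.52165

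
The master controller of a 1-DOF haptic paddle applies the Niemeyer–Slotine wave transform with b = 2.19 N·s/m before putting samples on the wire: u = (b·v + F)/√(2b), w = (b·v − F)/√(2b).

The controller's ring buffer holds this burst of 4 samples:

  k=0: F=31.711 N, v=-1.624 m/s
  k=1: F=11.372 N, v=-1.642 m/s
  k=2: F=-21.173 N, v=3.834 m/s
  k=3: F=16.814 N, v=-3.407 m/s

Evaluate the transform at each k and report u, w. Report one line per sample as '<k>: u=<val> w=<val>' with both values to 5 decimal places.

0: u=13.45271 w=-16.85149
1: u=3.71553 w=-7.15198
2: u=-6.10487 w=14.12883
3: u=4.46888 w=-11.59920

k=0: b·v=2.19×(-1.624)=-3.55656; √(2b)=2.09284; u=(-3.55656+31.711)/2.09284=13.45271, w=(-3.55656−31.711)/2.09284=-16.85149
k=1: b·v=2.19×(-1.642)=-3.59598; √(2b)=2.09284; u=(-3.59598+11.372)/2.09284=3.71553, w=(-3.59598−11.372)/2.09284=-7.15198
k=2: b·v=2.19×3.834=8.39646; √(2b)=2.09284; u=(8.39646+(-21.173))/2.09284=-6.10487, w=(8.39646−(-21.173))/2.09284=14.12883
k=3: b·v=2.19×(-3.407)=-7.46133; √(2b)=2.09284; u=(-7.46133+16.814)/2.09284=4.46888, w=(-7.46133−16.814)/2.09284=-11.59920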